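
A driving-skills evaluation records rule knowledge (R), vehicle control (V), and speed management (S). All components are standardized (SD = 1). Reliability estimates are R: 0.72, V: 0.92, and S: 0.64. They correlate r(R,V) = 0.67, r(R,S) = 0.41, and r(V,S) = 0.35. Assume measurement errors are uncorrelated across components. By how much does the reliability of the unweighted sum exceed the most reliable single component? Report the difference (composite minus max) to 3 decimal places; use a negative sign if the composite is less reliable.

Var(sum) = 3 + 2.86 = 5.86; true-score variance = 2.28 + 2.86 = 5.14; composite reliability = 0.8771.
Max component reliability = 0.9200.
Difference = 0.8771 − 0.9200 = -0.043.

-0.043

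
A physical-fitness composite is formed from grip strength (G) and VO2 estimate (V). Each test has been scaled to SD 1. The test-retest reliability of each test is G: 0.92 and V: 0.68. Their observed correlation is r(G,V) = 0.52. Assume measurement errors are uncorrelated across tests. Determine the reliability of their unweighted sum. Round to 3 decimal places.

0.868

Var(G+V) = 2 + 2·[0.52] = 2 + 1.04 = 3.04.
Because errors are independent across components, Cov(Tᵢ,Tⱼ) = Cov(Xᵢ,Xⱼ); the off-diagonal part of the true-score variance is the same as above.
True-score variance = [0.92 + 0.68] + 1.04 = 1.6 + 1.04 = 2.64.
Reliability = 2.64 / 3.04 = 0.868.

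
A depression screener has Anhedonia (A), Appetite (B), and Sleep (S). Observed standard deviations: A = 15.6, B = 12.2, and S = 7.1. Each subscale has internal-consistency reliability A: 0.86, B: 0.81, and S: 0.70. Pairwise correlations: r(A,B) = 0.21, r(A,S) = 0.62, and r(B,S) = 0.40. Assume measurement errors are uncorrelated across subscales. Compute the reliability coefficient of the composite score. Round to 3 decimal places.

Var(A+B+S) = 15.6² + 12.2² + 7.1² + 2·[15.6·12.2·0.21 + 15.6·7.1·0.62 + 12.2·7.1·0.40] = 442.61 + 286.573 = 729.183.
With uncorrelated errors the cross-covariances are all true-score covariance, so they carry over unchanged; only the diagonal terms shrink to ρᵢσᵢ².
True-score variance = [15.6²·0.86 + 12.2²·0.81 + 7.1²·0.70] + 286.573 = 365.137 + 286.573 = 651.71.
Reliability = 651.71 / 729.183 = 0.894.

0.894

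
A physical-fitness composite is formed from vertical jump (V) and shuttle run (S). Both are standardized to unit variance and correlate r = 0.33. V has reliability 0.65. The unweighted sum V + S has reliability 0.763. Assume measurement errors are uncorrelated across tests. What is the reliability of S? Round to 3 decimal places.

Var(V+S) = 2 + 2·0.33 = 2.660.
True-score variance = ρ_V + ρ_S + 2·0.33, so 0.763 = (0.65 + ρ_S + 0.66) / 2.660.
ρ_S = 0.763·2.660 − 0.65 − 0.66 = 0.720.

0.720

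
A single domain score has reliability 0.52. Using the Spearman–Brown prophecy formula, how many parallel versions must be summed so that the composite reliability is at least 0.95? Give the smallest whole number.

k ≥ ρ*(1−ρ₁)/(ρ₁(1−ρ*)) = 0.95·0.48 / (0.52·0.05) = 17.538.
Smallest integer k = 18.

18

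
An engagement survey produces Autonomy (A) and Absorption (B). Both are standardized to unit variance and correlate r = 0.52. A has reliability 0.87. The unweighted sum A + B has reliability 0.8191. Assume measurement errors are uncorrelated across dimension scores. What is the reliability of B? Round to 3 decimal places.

0.580

Var(A+B) = 2 + 2·0.52 = 3.040.
True-score variance = ρ_A + ρ_B + 2·0.52, so 0.8191 = (0.87 + ρ_B + 1.04) / 3.040.
ρ_B = 0.8191·3.040 − 0.87 − 1.04 = 0.580.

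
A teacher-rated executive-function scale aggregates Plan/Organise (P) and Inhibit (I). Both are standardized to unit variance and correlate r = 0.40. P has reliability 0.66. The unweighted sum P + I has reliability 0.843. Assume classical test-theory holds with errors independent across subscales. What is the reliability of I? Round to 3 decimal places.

0.900

Var(P+I) = 2 + 2·0.40 = 2.800.
True-score variance = ρ_P + ρ_I + 2·0.40, so 0.843 = (0.66 + ρ_I + 0.80) / 2.800.
ρ_I = 0.843·2.800 − 0.66 − 0.80 = 0.900.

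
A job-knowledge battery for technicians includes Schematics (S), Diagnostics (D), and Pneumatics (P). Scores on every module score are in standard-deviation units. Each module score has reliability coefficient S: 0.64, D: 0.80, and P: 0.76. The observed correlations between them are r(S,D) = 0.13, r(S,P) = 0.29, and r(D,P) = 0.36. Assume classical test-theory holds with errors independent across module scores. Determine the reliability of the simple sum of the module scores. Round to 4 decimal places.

0.8246

Var(S+D+P) = 3 + 2·[0.13 + 0.29 + 0.36] = 3 + 1.56 = 4.56.
With uncorrelated errors the cross-covariances are all true-score covariance, so they carry over unchanged; only the diagonal terms shrink to ρᵢσᵢ².
True-score variance = [0.64 + 0.80 + 0.76] + 1.56 = 2.2 + 1.56 = 3.76.
Reliability = 3.76 / 4.56 = 0.8246.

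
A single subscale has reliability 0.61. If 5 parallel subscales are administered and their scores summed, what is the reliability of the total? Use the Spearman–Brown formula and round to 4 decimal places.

0.8866

ρ_k = kρ / (1 + (k−1)ρ) = 5·0.61 / (1 + 4·0.61) = 3.050 / 3.440 = 0.8866.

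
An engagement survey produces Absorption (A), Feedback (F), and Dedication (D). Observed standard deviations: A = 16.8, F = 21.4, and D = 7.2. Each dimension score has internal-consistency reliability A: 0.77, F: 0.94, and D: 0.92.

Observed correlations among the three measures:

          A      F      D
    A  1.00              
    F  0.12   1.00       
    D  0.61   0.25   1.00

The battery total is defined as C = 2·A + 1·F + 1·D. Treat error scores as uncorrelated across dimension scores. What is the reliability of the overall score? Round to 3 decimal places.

0.867

Var(C) = 2²·16.8² + 21.4² + 7.2² + 2·[2·16.8·21.4·0.12 + 2·16.8·7.2·0.61 + 21.4·7.2·0.25] = 1638.76 + 544.752 = 2183.51.
Because errors are independent across components, Cov(Tᵢ,Tⱼ) = Cov(Xᵢ,Xⱼ); the off-diagonal part of the true-score variance is the same as above.
True-score variance = [2²·16.8²·0.77 + 21.4²·0.94 + 7.2²·0.92] + 544.752 = 1347.47 + 544.752 = 1892.23.
Reliability = 1892.23 / 2183.51 = 0.867.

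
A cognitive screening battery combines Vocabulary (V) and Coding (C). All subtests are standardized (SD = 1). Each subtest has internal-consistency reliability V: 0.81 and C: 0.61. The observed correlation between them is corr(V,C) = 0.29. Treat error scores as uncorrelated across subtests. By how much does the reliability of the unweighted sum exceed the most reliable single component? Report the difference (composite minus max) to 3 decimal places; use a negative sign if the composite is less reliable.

-0.035

Var(sum) = 2 + 0.58 = 2.58; true-score variance = 1.42 + 0.58 = 2; composite reliability = 0.7752.
Max component reliability = 0.8100.
Difference = 0.7752 − 0.8100 = -0.035.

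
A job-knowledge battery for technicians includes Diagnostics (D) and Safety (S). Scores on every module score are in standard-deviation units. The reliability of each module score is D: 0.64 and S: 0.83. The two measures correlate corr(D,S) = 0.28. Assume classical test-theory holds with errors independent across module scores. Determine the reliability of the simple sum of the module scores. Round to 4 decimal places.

Var(D+S) = 2 + 2·[0.28] = 2 + 0.56 = 2.56.
With uncorrelated errors the cross-covariances are all true-score covariance, so they carry over unchanged; only the diagonal terms shrink to ρᵢσᵢ².
True-score variance = [0.64 + 0.83] + 0.56 = 1.47 + 0.56 = 2.03.
Reliability = 2.03 / 2.56 = 0.7930.

0.7930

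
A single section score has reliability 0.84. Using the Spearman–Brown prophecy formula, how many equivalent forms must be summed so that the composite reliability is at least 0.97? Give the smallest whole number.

k ≥ ρ*(1−ρ₁)/(ρ₁(1−ρ*)) = 0.97·0.16 / (0.84·0.03) = 6.159.
Smallest integer k = 7.

7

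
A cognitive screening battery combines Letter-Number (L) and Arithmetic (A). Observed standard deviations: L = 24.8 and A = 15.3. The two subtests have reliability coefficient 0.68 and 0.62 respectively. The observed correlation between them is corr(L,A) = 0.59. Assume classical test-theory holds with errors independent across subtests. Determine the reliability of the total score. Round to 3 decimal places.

0.780

Var(L+A) = 24.8² + 15.3² + 2·[24.8·15.3·0.59] = 849.13 + 447.739 = 1296.87.
With uncorrelated errors the cross-covariances are all true-score covariance, so they carry over unchanged; only the diagonal terms shrink to ρᵢσᵢ².
True-score variance = [24.8²·0.68 + 15.3²·0.62] + 447.739 = 563.363 + 447.739 = 1011.1.
Reliability = 1011.1 / 1296.87 = 0.780.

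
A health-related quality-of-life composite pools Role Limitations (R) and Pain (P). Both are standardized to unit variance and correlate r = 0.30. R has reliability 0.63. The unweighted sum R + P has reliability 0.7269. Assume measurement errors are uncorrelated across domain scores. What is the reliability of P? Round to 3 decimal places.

0.660

Var(R+P) = 2 + 2·0.30 = 2.600.
True-score variance = ρ_R + ρ_P + 2·0.30, so 0.7269 = (0.63 + ρ_P + 0.60) / 2.600.
ρ_P = 0.7269·2.600 − 0.63 − 0.60 = 0.660.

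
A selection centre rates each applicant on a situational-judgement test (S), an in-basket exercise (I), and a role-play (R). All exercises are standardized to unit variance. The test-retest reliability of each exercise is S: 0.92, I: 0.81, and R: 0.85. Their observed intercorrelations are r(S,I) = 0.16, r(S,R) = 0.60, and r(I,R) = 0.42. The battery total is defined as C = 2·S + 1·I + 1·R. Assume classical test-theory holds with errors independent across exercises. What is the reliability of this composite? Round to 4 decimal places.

0.9332

Var(C) = 2² + 1 + 1 + 2·[2·0.16 + 2·0.60 + 0.42] = 6 + 3.88 = 9.88.
Under uncorrelated errors the observed covariances equal the true-score covariances, so only the own-variance terms attenuate.
True-score variance = [2²·0.92 + 0.81 + 0.85] + 3.88 = 5.34 + 3.88 = 9.22.
Reliability = 9.22 / 9.88 = 0.9332.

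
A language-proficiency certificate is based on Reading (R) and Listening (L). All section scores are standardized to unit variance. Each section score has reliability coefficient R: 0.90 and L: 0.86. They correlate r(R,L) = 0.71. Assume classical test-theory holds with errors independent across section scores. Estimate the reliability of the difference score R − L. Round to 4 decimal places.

Var(R−L) = 1 + 1 − 2·0.71 = 2 − 1.42 = 0.58.
Because errors are independent across components, Cov(Tᵢ,Tⱼ) = Cov(Xᵢ,Xⱼ); the off-diagonal part of the true-score variance is the same as above.
True-score variance = [0.90 + 0.86] − 1.42 = 1.76 − 1.42 = 0.34.
Reliability = 0.34 / 0.58 = 0.5862.

0.5862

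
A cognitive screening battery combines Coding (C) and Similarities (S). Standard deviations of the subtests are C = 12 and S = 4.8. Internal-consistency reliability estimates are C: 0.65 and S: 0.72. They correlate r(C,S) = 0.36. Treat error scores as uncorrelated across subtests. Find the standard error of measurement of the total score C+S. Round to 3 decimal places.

Var(total) = 167.04 + 41.472 = 208.512.
True-score variance = 110.189 + 41.472 = 151.661, so reliability = 0.7273.
Error variance = 208.512 − 151.661 = 56.8512; SEM = √56.8512 = 7.540.

7.540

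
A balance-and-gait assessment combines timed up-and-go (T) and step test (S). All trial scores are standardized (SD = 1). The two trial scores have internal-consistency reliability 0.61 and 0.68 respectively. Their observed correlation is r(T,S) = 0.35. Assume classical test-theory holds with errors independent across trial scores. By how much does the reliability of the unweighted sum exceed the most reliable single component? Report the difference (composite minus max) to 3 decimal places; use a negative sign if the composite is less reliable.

Var(sum) = 2 + 0.7 = 2.7; true-score variance = 1.29 + 0.7 = 1.99; composite reliability = 0.7370.
Max component reliability = 0.6800.
Difference = 0.7370 − 0.6800 = 0.057.

0.057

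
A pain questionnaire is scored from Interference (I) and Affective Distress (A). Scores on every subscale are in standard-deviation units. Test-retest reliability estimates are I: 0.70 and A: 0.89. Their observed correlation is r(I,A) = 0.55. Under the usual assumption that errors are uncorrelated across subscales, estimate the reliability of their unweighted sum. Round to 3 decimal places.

0.868

Var(I+A) = 2 + 2·[0.55] = 2 + 1.1 = 3.1.
With uncorrelated errors the cross-covariances are all true-score covariance, so they carry over unchanged; only the diagonal terms shrink to ρᵢσᵢ².
True-score variance = [0.70 + 0.89] + 1.1 = 1.59 + 1.1 = 2.69.
Reliability = 2.69 / 3.1 = 0.868.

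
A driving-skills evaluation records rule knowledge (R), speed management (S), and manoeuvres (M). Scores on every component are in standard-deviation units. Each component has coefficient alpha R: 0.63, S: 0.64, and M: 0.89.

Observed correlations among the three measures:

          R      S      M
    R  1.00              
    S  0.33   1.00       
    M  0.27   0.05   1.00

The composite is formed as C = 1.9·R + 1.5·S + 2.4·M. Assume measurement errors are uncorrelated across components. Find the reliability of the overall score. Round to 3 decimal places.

0.830

Var(C) = 1.9² + 1.5² + 2.4² + 2·[2.85·0.33 + 4.56·0.27 + 3.6·0.05] = 11.62 + 4.7034 = 16.3234.
Because errors are independent across components, Cov(Tᵢ,Tⱼ) = Cov(Xᵢ,Xⱼ); the off-diagonal part of the true-score variance is the same as above.
True-score variance = [1.9²·0.63 + 1.5²·0.64 + 2.4²·0.89] + 4.7034 = 8.8407 + 4.7034 = 13.5441.
Reliability = 13.5441 / 16.3234 = 0.830.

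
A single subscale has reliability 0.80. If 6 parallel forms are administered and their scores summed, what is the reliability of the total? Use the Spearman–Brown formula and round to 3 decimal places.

ρ_k = kρ / (1 + (k−1)ρ) = 6·0.80 / (1 + 5·0.80) = 4.800 / 5.000 = 0.960.

0.960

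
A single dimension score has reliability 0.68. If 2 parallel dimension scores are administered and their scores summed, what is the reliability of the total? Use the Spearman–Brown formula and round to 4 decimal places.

0.8095

ρ_k = kρ / (1 + (k−1)ρ) = 2·0.68 / (1 + 1·0.68) = 1.360 / 1.680 = 0.8095.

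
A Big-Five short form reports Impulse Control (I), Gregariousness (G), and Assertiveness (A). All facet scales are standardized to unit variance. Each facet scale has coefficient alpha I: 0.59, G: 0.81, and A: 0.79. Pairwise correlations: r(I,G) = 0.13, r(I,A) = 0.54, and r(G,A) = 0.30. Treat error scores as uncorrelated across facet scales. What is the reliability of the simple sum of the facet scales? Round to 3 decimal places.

0.836

Var(I+G+A) = 3 + 2·[0.13 + 0.54 + 0.30] = 3 + 1.94 = 4.94.
With uncorrelated errors the cross-covariances are all true-score covariance, so they carry over unchanged; only the diagonal terms shrink to ρᵢσᵢ².
True-score variance = [0.59 + 0.81 + 0.79] + 1.94 = 2.19 + 1.94 = 4.13.
Reliability = 4.13 / 4.94 = 0.836.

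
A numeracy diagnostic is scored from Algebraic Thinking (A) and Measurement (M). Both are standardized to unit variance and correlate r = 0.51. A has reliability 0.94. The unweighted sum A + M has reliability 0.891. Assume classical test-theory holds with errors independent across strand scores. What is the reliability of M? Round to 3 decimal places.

Var(A+M) = 2 + 2·0.51 = 3.020.
True-score variance = ρ_A + ρ_M + 2·0.51, so 0.891 = (0.94 + ρ_M + 1.02) / 3.020.
ρ_M = 0.891·3.020 − 0.94 − 1.02 = 0.731.

0.731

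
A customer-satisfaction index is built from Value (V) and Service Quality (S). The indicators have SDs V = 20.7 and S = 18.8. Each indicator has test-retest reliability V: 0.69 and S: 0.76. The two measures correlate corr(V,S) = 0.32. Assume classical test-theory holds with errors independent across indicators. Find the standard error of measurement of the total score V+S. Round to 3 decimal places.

14.753

Var(total) = 781.93 + 249.062 = 1030.99.
True-score variance = 564.273 + 249.062 = 813.335, so reliability = 0.7889.
Error variance = 1030.99 − 813.335 = 217.658; SEM = √217.658 = 14.753.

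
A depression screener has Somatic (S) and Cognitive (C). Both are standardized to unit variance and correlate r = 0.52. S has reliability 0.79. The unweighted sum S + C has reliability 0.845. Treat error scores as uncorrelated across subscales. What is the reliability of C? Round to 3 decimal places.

Var(S+C) = 2 + 2·0.52 = 3.040.
True-score variance = ρ_S + ρ_C + 2·0.52, so 0.845 = (0.79 + ρ_C + 1.04) / 3.040.
ρ_C = 0.845·3.040 − 0.79 − 1.04 = 0.739.

0.739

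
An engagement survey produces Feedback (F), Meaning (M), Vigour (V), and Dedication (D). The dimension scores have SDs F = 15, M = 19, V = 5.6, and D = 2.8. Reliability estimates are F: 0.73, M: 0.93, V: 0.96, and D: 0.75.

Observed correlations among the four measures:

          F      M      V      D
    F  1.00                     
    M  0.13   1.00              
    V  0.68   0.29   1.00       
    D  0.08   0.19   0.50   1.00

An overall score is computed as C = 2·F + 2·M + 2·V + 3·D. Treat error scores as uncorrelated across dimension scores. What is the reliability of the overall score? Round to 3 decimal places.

Var(C) = 2²·15² + 2²·19² + 2²·5.6² + 3²·2.8² + 2·[4·15·19·0.13 + 4·15·5.6·0.68 + 6·15·2.8·0.08 + 4·19·5.6·0.29 + 6·19·2.8·0.19 + 6·5.6·2.8·0.50] = 2540 + 1255.9 = 3795.9.
With uncorrelated errors the cross-covariances are all true-score covariance, so they carry over unchanged; only the diagonal terms shrink to ρᵢσᵢ².
True-score variance = [2²·15²·0.73 + 2²·19²·0.93 + 2²·5.6²·0.96 + 3²·2.8²·0.75] + 1255.9 = 2173.26 + 1255.9 = 3429.17.
Reliability = 3429.17 / 3795.9 = 0.903.

0.903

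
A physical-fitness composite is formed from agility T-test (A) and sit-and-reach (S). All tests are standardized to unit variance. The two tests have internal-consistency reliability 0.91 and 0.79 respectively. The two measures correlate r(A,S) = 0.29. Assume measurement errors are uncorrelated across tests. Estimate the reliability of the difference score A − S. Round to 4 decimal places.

Var(A−S) = 1 + 1 − 2·0.29 = 2 − 0.58 = 1.42.
Because errors are independent across components, Cov(Tᵢ,Tⱼ) = Cov(Xᵢ,Xⱼ); the off-diagonal part of the true-score variance is the same as above.
True-score variance = [0.91 + 0.79] − 0.58 = 1.7 − 0.58 = 1.12.
Reliability = 1.12 / 1.42 = 0.7887.

0.7887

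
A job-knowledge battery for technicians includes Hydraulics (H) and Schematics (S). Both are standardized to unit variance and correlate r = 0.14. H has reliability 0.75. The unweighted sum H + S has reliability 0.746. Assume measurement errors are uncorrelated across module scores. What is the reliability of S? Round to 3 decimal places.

Var(H+S) = 2 + 2·0.14 = 2.280.
True-score variance = ρ_H + ρ_S + 2·0.14, so 0.746 = (0.75 + ρ_S + 0.28) / 2.280.
ρ_S = 0.746·2.280 − 0.75 − 0.28 = 0.671.

0.671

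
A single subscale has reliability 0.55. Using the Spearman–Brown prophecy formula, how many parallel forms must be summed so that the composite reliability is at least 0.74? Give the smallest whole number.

k ≥ ρ*(1−ρ₁)/(ρ₁(1−ρ*)) = 0.74·0.45 / (0.55·0.26) = 2.329.
Smallest integer k = 3.

3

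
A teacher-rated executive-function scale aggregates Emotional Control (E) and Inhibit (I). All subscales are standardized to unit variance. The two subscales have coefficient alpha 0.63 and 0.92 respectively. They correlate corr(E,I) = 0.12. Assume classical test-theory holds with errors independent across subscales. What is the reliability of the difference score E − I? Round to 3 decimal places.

0.744

Var(E−I) = 1 + 1 − 2·0.12 = 2 − 0.24 = 1.76.
With uncorrelated errors the cross-covariances are all true-score covariance, so they carry over unchanged; only the diagonal terms shrink to ρᵢσᵢ².
True-score variance = [0.63 + 0.92] − 0.24 = 1.55 − 0.24 = 1.31.
Reliability = 1.31 / 1.76 = 0.744.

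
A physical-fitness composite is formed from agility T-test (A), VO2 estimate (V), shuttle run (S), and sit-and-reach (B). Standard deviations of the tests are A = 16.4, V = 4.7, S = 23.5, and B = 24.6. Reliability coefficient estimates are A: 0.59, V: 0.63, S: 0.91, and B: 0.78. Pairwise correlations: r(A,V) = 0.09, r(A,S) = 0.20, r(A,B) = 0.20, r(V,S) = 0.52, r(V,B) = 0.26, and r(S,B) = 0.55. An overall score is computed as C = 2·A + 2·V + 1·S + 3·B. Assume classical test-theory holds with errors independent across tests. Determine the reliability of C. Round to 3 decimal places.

Var(C) = 2²·16.4² + 2²·4.7² + 23.5² + 3²·24.6² + 2·[4·16.4·4.7·0.09 + 2·16.4·23.5·0.20 + 6·16.4·24.6·0.20 + 2·4.7·23.5·0.52 + 6·4.7·24.6·0.26 + 3·23.5·24.6·0.55] = 7162.89 + 3830.27 = 10993.2.
Because errors are independent across components, Cov(Tᵢ,Tⱼ) = Cov(Xᵢ,Xⱼ); the off-diagonal part of the true-score variance is the same as above.
True-score variance = [2²·16.4²·0.59 + 2²·4.7²·0.63 + 23.5²·0.91 + 3²·24.6²·0.78] + 3830.27 = 5441.18 + 3830.27 = 9271.46.
Reliability = 9271.46 / 10993.2 = 0.843.

0.843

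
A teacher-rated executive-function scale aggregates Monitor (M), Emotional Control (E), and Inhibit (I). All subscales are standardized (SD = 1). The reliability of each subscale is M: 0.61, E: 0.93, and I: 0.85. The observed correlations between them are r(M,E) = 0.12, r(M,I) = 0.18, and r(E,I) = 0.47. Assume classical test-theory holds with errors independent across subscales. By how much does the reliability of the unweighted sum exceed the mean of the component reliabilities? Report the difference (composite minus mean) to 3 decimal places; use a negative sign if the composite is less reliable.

0.069

Var(sum) = 3 + 1.54 = 4.54; true-score variance = 2.39 + 1.54 = 3.93; composite reliability = 0.8656.
Mean component reliability = 0.7967.
Difference = 0.8656 − 0.7967 = 0.069.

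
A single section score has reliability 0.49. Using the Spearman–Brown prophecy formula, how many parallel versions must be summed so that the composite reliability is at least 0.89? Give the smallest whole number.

k ≥ ρ*(1−ρ₁)/(ρ₁(1−ρ*)) = 0.89·0.51 / (0.49·0.11) = 8.421.
Smallest integer k = 9.

9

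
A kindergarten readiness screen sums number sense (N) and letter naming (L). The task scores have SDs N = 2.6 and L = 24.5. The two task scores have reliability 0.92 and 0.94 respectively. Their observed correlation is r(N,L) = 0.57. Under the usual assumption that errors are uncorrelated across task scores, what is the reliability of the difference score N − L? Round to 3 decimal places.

0.932

Var(N−L) = 2.6² + 24.5² − 2·2.6·24.5·0.57 = 607.01 − 72.618 = 534.392.
Under uncorrelated errors the observed covariances equal the true-score covariances, so only the own-variance terms attenuate.
True-score variance = [2.6²·0.92 + 24.5²·0.94] − 72.618 = 570.454 − 72.618 = 497.836.
Reliability = 497.836 / 534.392 = 0.932.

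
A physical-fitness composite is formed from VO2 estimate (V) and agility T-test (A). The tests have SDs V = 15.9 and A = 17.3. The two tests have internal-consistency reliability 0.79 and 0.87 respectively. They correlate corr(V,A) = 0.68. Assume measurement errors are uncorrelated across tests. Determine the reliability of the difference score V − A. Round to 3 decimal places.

Var(V−A) = 15.9² + 17.3² − 2·15.9·17.3·0.68 = 552.1 − 374.095 = 178.005.
Because errors are independent across components, Cov(Tᵢ,Tⱼ) = Cov(Xᵢ,Xⱼ); the off-diagonal part of the true-score variance is the same as above.
True-score variance = [15.9²·0.79 + 17.3²·0.87] − 374.095 = 460.102 − 374.095 = 86.007.
Reliability = 86.007 / 178.005 = 0.483.

0.483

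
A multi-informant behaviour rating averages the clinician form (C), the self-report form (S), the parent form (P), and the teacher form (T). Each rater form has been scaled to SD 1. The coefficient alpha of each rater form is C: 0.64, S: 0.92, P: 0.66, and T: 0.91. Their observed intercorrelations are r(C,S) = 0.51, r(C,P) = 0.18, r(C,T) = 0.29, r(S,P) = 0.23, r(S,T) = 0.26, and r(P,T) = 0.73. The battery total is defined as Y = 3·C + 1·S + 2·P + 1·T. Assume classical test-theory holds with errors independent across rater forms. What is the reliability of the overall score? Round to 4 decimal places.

Var(Y) = 3² + 1 + 2² + 1 + 2·[3·0.51 + 6·0.18 + 3·0.29 + 2·0.23 + 0.26 + 2·0.73] = 15 + 11.32 = 26.32.
Because errors are independent across components, Cov(Tᵢ,Tⱼ) = Cov(Xᵢ,Xⱼ); the off-diagonal part of the true-score variance is the same as above.
True-score variance = [3²·0.64 + 0.92 + 2²·0.66 + 0.91] + 11.32 = 10.23 + 11.32 = 21.55.
Reliability = 21.55 / 26.32 = 0.8188.

0.8188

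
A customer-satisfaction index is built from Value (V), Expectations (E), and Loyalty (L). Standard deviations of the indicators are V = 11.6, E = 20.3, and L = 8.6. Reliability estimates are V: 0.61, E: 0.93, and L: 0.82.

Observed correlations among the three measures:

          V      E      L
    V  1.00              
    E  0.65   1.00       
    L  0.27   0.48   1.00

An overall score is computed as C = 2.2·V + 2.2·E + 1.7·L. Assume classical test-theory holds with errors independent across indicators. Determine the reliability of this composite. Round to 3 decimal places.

0.916

Var(C) = 2.2²·11.6² + 2.2²·20.3² + 1.7²·8.6² + 2·[4.84·11.6·20.3·0.65 + 3.74·11.6·8.6·0.27 + 3.74·20.3·8.6·0.48] = 2859.53 + 2309.93 = 5169.46.
With uncorrelated errors the cross-covariances are all true-score covariance, so they carry over unchanged; only the diagonal terms shrink to ρᵢσᵢ².
True-score variance = [2.2²·11.6²·0.61 + 2.2²·20.3²·0.93 + 1.7²·8.6²·0.82] + 2309.93 = 2427.44 + 2309.93 = 4737.37.
Reliability = 4737.37 / 5169.46 = 0.916.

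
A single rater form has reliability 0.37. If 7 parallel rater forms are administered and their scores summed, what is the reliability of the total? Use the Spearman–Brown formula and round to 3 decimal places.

0.804

ρ_k = kρ / (1 + (k−1)ρ) = 7·0.37 / (1 + 6·0.37) = 2.590 / 3.220 = 0.804.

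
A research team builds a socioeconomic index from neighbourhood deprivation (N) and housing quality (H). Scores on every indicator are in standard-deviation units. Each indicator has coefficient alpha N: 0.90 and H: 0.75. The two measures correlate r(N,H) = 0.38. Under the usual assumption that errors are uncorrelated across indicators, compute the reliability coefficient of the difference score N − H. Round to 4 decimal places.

0.7177

Var(N−H) = 1 + 1 − 2·0.38 = 2 − 0.76 = 1.24.
With uncorrelated errors the cross-covariances are all true-score covariance, so they carry over unchanged; only the diagonal terms shrink to ρᵢσᵢ².
True-score variance = [0.90 + 0.75] − 0.76 = 1.65 − 0.76 = 0.89.
Reliability = 0.89 / 1.24 = 0.7177.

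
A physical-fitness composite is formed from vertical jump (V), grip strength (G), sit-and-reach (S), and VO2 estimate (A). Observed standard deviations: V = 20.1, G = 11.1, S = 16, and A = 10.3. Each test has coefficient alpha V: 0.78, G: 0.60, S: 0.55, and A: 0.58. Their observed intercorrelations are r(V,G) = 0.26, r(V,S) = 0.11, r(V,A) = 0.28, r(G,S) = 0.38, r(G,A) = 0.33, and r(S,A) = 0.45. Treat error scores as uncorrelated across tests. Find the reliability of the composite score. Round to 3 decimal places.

Var(V+G+S+A) = 20.1² + 11.1² + 16² + 10.3² + 2·[20.1·11.1·0.26 + 20.1·16·0.11 + 20.1·10.3·0.28 + 11.1·16·0.38 + 11.1·10.3·0.33 + 16·10.3·0.45] = 889.31 + 661.46 = 1550.77.
Because errors are independent across components, Cov(Tᵢ,Tⱼ) = Cov(Xᵢ,Xⱼ); the off-diagonal part of the true-score variance is the same as above.
True-score variance = [20.1²·0.78 + 11.1²·0.60 + 16²·0.55 + 10.3²·0.58] + 661.46 = 591.386 + 661.46 = 1252.85.
Reliability = 1252.85 / 1550.77 = 0.808.

0.808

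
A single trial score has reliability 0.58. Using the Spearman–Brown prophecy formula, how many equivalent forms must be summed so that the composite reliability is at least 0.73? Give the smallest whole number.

k ≥ ρ*(1−ρ₁)/(ρ₁(1−ρ*)) = 0.73·0.42 / (0.58·0.27) = 1.958.
Smallest integer k = 2.

2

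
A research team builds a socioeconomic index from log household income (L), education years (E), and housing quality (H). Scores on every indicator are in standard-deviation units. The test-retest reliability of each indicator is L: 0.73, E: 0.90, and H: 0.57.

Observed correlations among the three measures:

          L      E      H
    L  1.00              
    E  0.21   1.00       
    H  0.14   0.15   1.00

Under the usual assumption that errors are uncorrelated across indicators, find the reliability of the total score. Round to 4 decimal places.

Var(L+E+H) = 3 + 2·[0.21 + 0.14 + 0.15] = 3 + 1 = 4.
With uncorrelated errors the cross-covariances are all true-score covariance, so they carry over unchanged; only the diagonal terms shrink to ρᵢσᵢ².
True-score variance = [0.73 + 0.90 + 0.57] + 1 = 2.2 + 1 = 3.2.
Reliability = 3.2 / 4 = 0.8000.

0.8000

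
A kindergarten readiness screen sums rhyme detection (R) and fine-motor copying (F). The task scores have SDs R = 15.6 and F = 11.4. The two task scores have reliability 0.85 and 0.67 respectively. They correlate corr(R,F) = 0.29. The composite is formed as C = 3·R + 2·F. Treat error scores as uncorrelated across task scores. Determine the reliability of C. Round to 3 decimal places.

Var(C) = 3²·15.6² + 2²·11.4² + 2·[6·15.6·11.4·0.29] = 2710.08 + 618.883 = 3328.96.
Under uncorrelated errors the observed covariances equal the true-score covariances, so only the own-variance terms attenuate.
True-score variance = [3²·15.6²·0.85 + 2²·11.4²·0.67] + 618.883 = 2210 + 618.883 = 2828.88.
Reliability = 2828.88 / 3328.96 = 0.850.

0.850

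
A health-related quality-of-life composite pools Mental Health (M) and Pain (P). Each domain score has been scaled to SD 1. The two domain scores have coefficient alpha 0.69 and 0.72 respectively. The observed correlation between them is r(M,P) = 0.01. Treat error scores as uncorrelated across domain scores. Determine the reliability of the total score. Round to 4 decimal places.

Var(M+P) = 2 + 2·[0.01] = 2 + 0.02 = 2.02.
Because errors are independent across components, Cov(Tᵢ,Tⱼ) = Cov(Xᵢ,Xⱼ); the off-diagonal part of the true-score variance is the same as above.
True-score variance = [0.69 + 0.72] + 0.02 = 1.41 + 0.02 = 1.43.
Reliability = 1.43 / 2.02 = 0.7079.

0.7079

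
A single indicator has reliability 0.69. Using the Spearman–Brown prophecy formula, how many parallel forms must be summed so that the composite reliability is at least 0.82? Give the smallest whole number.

k ≥ ρ*(1−ρ₁)/(ρ₁(1−ρ*)) = 0.82·0.31 / (0.69·0.18) = 2.047.
Smallest integer k = 3.

3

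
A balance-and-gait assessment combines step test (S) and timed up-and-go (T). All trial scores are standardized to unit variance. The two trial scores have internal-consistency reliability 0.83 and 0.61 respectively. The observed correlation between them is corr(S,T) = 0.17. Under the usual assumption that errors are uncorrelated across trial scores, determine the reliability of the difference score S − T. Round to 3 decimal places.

Var(S−T) = 1 + 1 − 2·0.17 = 2 − 0.34 = 1.66.
Because errors are independent across components, Cov(Tᵢ,Tⱼ) = Cov(Xᵢ,Xⱼ); the off-diagonal part of the true-score variance is the same as above.
True-score variance = [0.83 + 0.61] − 0.34 = 1.44 − 0.34 = 1.1.
Reliability = 1.1 / 1.66 = 0.663.

0.663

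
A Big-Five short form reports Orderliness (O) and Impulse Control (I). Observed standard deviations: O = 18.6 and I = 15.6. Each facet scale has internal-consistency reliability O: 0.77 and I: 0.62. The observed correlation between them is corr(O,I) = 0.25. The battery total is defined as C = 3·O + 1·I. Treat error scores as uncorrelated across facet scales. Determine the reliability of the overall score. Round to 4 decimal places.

0.7868

Var(C) = 3²·18.6² + 15.6² + 2·[3·18.6·15.6·0.25] = 3357 + 435.24 = 3792.24.
With uncorrelated errors the cross-covariances are all true-score covariance, so they carry over unchanged; only the diagonal terms shrink to ρᵢσᵢ².
True-score variance = [3²·18.6²·0.77 + 15.6²·0.62] + 435.24 = 2548.39 + 435.24 = 2983.63.
Reliability = 2983.63 / 3792.24 = 0.7868.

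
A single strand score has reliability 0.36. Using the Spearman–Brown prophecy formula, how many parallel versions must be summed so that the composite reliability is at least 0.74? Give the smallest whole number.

6

k ≥ ρ*(1−ρ₁)/(ρ₁(1−ρ*)) = 0.74·0.64 / (0.36·0.26) = 5.060.
Smallest integer k = 6.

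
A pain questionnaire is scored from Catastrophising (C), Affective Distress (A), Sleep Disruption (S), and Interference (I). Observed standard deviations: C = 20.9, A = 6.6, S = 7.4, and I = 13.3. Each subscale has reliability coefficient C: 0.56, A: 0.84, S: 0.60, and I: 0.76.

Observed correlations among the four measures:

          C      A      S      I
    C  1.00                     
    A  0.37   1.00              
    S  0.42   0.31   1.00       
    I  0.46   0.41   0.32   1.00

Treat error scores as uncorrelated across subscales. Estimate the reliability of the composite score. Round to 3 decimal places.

0.807

Var(C+A+S+I) = 20.9² + 6.6² + 7.4² + 13.3² + 2·[20.9·6.6·0.37 + 20.9·7.4·0.42 + 20.9·13.3·0.46 + 6.6·7.4·0.31 + 6.6·13.3·0.41 + 7.4·13.3·0.32] = 712.02 + 652.972 = 1364.99.
Under uncorrelated errors the observed covariances equal the true-score covariances, so only the own-variance terms attenuate.
True-score variance = [20.9²·0.56 + 6.6²·0.84 + 7.4²·0.60 + 13.3²·0.76] + 652.972 = 448.496 + 652.972 = 1101.47.
Reliability = 1101.47 / 1364.99 = 0.807.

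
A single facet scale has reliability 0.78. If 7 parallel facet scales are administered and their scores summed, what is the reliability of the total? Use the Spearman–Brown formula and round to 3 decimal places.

ρ_k = kρ / (1 + (k−1)ρ) = 7·0.78 / (1 + 6·0.78) = 5.460 / 5.680 = 0.961.

0.961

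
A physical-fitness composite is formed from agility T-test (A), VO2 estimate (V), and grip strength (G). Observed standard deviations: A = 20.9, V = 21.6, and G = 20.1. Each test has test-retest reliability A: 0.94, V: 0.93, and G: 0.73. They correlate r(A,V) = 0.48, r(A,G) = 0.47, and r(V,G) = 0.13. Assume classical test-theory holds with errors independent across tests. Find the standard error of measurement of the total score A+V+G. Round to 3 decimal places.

12.960

Var(total) = 1307.38 + 941.149 = 2248.53.
True-score variance = 1139.43 + 941.149 = 2080.58, so reliability = 0.9253.
Error variance = 2248.53 − 2080.58 = 167.951; SEM = √167.951 = 12.960.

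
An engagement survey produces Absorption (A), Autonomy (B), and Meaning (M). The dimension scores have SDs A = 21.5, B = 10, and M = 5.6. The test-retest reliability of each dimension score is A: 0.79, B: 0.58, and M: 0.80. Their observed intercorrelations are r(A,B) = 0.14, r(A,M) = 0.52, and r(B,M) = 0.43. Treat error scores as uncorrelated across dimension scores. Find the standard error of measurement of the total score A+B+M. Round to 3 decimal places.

12.056

Var(total) = 593.61 + 233.576 = 827.186.
True-score variance = 448.265 + 233.576 = 681.841, so reliability = 0.8243.
Error variance = 827.186 − 681.841 = 145.345; SEM = √145.345 = 12.056.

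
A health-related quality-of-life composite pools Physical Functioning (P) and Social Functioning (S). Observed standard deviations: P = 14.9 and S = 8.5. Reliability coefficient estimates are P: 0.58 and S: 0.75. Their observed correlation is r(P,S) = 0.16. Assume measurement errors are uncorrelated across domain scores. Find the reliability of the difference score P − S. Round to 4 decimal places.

0.5613

Var(P−S) = 14.9² + 8.5² − 2·14.9·8.5·0.16 = 294.26 − 40.528 = 253.732.
With uncorrelated errors the cross-covariances are all true-score covariance, so they carry over unchanged; only the diagonal terms shrink to ρᵢσᵢ².
True-score variance = [14.9²·0.58 + 8.5²·0.75] − 40.528 = 182.953 − 40.528 = 142.425.
Reliability = 142.425 / 253.732 = 0.5613.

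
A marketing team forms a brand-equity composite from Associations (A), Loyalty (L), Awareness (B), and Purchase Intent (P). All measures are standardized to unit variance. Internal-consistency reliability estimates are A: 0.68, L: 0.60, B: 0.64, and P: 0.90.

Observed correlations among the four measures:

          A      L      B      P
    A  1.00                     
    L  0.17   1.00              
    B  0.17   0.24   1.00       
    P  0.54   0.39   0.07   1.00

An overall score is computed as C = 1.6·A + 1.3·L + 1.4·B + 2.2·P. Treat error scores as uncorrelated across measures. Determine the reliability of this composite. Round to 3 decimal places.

0.865

Var(C) = 1.6² + 1.3² + 1.4² + 2.2² + 2·[2.08·0.17 + 2.24·0.17 + 3.52·0.54 + 1.82·0.24 + 2.86·0.39 + 3.08·0.07] = 11.05 + 8.806 = 19.856.
Because errors are independent across components, Cov(Tᵢ,Tⱼ) = Cov(Xᵢ,Xⱼ); the off-diagonal part of the true-score variance is the same as above.
True-score variance = [1.6²·0.68 + 1.3²·0.60 + 1.4²·0.64 + 2.2²·0.90] + 8.806 = 8.3652 + 8.806 = 17.1712.
Reliability = 17.1712 / 19.856 = 0.865.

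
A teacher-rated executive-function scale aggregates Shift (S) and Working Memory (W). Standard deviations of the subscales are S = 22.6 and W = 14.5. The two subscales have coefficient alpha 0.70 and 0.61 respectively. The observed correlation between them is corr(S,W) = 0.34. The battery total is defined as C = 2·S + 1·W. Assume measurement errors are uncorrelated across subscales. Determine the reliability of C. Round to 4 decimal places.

0.7425

Var(C) = 2²·22.6² + 14.5² + 2·[2·22.6·14.5·0.34] = 2253.29 + 445.672 = 2698.96.
Under uncorrelated errors the observed covariances equal the true-score covariances, so only the own-variance terms attenuate.
True-score variance = [2²·22.6²·0.70 + 14.5²·0.61] + 445.672 = 1558.38 + 445.672 = 2004.05.
Reliability = 2004.05 / 2698.96 = 0.7425.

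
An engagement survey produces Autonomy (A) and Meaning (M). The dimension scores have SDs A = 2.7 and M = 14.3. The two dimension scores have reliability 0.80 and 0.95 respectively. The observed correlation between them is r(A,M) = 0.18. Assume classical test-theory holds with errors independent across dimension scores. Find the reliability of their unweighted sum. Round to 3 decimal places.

Var(A+M) = 2.7² + 14.3² + 2·[2.7·14.3·0.18] = 211.78 + 13.8996 = 225.68.
Because errors are independent across components, Cov(Tᵢ,Tⱼ) = Cov(Xᵢ,Xⱼ); the off-diagonal part of the true-score variance is the same as above.
True-score variance = [2.7²·0.80 + 14.3²·0.95] + 13.8996 = 200.097 + 13.8996 = 213.997.
Reliability = 213.997 / 225.68 = 0.948.

0.948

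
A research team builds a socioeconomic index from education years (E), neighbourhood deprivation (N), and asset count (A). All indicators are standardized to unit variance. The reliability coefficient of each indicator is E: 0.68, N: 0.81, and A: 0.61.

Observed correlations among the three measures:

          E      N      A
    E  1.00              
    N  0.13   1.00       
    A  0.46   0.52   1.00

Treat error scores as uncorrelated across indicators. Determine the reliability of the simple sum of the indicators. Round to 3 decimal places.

0.828

Var(E+N+A) = 3 + 2·[0.13 + 0.46 + 0.52] = 3 + 2.22 = 5.22.
Under uncorrelated errors the observed covariances equal the true-score covariances, so only the own-variance terms attenuate.
True-score variance = [0.68 + 0.81 + 0.61] + 2.22 = 2.1 + 2.22 = 4.32.
Reliability = 4.32 / 5.22 = 0.828.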